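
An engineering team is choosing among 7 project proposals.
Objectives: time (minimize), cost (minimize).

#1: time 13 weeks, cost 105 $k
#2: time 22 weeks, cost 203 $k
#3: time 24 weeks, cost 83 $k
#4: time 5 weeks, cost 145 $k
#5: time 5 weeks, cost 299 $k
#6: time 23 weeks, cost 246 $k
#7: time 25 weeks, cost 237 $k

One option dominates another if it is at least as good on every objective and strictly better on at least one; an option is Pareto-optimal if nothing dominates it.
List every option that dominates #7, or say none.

#1: time 13≤25, cost 105≤237 — dominates #7.
#2: time 22≤25, cost 203≤237 — dominates #7.
#3: time 24≤25, cost 83≤237 — dominates #7.
#4: time 5≤25, cost 145≤237 — dominates #7.
Others (#5, #6) are each worse than #7 on at least one objective.

#1, #2, #3, #4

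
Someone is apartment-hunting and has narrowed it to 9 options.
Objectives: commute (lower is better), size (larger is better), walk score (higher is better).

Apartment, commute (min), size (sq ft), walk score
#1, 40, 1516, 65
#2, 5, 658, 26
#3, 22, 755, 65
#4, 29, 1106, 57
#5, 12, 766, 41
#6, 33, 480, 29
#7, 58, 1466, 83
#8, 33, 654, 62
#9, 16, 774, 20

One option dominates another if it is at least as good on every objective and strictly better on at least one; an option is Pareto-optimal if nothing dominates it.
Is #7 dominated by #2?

No

#2 vs #7: #2 is worse on size (658 vs 1466), so it does not dominate #7.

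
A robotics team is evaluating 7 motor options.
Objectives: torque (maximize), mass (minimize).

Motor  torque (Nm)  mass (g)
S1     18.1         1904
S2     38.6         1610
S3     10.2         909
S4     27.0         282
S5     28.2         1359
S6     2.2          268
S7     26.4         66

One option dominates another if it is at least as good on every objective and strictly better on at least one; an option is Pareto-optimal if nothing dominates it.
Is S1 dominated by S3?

S3 vs S1: S3 is worse on torque (10.2 vs 18.1), so it does not dominate S1.

No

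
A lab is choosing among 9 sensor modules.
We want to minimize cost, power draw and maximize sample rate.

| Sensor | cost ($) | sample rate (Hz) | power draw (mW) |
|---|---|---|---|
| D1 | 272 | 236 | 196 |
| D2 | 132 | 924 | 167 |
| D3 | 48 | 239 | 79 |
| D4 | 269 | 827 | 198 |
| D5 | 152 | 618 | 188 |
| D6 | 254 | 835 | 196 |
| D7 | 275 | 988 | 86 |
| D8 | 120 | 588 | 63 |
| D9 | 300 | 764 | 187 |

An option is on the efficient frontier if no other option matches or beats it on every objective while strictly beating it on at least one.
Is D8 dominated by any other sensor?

D1: worse on cost (272 vs 120).
D2: worse on cost (132 vs 120).
D3: worse on sample rate (239 vs 588).
D4: worse on cost (269 vs 120).
D5: worse on cost (152 vs 120).
D6: worse on cost (254 vs 120).
D7: worse on cost (275 vs 120).
D9: worse on cost (300 vs 120).
No option is at least as good as D8 on every objective and strictly better on one.

No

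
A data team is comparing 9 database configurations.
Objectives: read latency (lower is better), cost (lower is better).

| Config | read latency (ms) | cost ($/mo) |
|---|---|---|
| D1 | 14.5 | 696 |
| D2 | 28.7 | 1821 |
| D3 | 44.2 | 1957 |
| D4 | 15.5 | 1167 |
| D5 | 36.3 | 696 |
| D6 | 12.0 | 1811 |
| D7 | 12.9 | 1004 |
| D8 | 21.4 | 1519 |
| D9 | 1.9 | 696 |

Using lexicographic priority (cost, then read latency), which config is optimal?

D9

First minimize cost: best is 696, kept {D1, D5, D9}.
Then minimize read latency: best is 1.9, kept {D9}.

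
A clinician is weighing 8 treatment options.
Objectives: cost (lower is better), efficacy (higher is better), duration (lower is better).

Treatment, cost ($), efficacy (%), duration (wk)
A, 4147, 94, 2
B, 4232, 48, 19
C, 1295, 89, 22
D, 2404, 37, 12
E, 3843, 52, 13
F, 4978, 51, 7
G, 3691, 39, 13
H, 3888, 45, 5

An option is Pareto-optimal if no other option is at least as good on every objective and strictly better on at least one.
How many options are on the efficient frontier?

A: not dominated (best efficacy).
B: dominated by A (cost 4147≤4232, efficacy 94≥48, duration 2≤19).
C: not dominated (best cost).
D: not dominated.
E: not dominated.
F: dominated by A (cost 4147≤4978, efficacy 94≥51, duration 2≤7).
G: not dominated.
H: not dominated.
Pareto-optimal: A, C, D, E, G, H → 6.

6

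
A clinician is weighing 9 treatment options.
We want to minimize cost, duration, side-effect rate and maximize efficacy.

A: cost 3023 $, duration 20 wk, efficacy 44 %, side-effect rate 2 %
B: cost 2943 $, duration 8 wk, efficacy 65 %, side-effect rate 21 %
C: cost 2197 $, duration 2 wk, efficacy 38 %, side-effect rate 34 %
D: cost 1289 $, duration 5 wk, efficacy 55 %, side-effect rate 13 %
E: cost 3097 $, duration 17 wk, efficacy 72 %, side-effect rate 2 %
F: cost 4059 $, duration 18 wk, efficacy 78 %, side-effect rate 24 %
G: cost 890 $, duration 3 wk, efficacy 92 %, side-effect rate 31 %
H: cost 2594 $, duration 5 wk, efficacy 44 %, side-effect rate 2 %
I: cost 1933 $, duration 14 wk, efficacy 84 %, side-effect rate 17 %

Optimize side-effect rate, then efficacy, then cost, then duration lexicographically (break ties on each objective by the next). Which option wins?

First minimize side-effect rate: best is 2, kept {A, E, H}.
Then maximize efficacy: best is 72, kept {E}.

E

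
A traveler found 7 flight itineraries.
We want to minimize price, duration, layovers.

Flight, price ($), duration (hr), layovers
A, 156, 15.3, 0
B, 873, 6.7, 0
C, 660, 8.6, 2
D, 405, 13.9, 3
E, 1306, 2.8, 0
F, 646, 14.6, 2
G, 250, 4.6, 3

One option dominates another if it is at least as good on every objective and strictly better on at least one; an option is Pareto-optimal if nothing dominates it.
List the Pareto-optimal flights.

A, B, C, E, F, G

A: not dominated (best price).
B: not dominated.
C: not dominated.
D: dominated by G (price 250≤405, duration 4.6≤13.9, layovers 3≤3).
E: not dominated (best duration).
F: not dominated.
G: not dominated.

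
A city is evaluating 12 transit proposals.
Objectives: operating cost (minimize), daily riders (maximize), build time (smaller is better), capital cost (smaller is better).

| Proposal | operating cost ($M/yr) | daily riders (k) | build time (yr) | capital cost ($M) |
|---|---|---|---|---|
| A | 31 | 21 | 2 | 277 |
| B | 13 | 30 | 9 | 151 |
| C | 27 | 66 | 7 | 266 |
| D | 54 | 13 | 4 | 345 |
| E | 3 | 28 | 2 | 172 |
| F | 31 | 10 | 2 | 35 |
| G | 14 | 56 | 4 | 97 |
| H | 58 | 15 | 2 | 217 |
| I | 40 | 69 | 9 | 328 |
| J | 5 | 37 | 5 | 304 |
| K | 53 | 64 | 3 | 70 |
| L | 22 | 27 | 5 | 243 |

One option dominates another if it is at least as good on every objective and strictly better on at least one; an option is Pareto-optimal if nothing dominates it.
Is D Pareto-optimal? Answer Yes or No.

A vs D: operating cost 31≤54, daily riders 21≥13, build time 2≤4, capital cost 277≤345 — A is at least as good on every objective and strictly better on at least one, so A dominates D.

No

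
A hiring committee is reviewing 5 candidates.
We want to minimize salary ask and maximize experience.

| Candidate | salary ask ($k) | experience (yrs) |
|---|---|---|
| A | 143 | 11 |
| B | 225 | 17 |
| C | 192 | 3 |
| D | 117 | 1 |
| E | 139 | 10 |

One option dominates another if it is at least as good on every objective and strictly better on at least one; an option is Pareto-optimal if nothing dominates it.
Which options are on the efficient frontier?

A: not dominated.
B: not dominated (best experience).
C: dominated by A (salary ask 143≤192, experience 11≥3).
D: not dominated (best salary ask).
E: not dominated.

A, B, D, E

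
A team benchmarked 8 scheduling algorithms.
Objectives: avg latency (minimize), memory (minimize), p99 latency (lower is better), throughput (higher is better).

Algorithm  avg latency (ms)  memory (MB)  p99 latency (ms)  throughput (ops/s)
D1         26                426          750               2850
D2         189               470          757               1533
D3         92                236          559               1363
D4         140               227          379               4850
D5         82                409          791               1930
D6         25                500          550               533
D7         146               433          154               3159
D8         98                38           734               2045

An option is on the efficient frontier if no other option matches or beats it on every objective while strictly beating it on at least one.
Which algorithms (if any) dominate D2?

D1, D4, D7, D8

D1: avg latency 26≤189, memory 426≤470, p99 latency 750≤757, throughput 2850≥1533 — dominates D2.
D4: avg latency 140≤189, memory 227≤470, p99 latency 379≤757, throughput 4850≥1533 — dominates D2.
D7: avg latency 146≤189, memory 433≤470, p99 latency 154≤757, throughput 3159≥1533 — dominates D2.
D8: avg latency 98≤189, memory 38≤470, p99 latency 734≤757, throughput 2045≥1533 — dominates D2.
Others (D3, D5, D6) are each worse than D2 on at least one objective.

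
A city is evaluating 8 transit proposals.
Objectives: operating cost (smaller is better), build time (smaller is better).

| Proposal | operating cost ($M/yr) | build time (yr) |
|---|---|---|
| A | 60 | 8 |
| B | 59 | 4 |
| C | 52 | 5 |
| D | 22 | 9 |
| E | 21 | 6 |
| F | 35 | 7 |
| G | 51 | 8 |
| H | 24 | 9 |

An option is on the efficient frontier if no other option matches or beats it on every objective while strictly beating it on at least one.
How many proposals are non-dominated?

A: dominated by B (operating cost 59≤60, build time 4≤8).
B: not dominated (best build time).
C: not dominated.
D: dominated by E (operating cost 21≤22, build time 6≤9).
E: not dominated (best operating cost).
F: dominated by E (operating cost 21≤35, build time 6≤7).
G: dominated by E (operating cost 21≤51, build time 6≤8).
H: dominated by D (operating cost 22≤24, build time 9≤9).
Pareto-optimal: B, C, E → 3.

3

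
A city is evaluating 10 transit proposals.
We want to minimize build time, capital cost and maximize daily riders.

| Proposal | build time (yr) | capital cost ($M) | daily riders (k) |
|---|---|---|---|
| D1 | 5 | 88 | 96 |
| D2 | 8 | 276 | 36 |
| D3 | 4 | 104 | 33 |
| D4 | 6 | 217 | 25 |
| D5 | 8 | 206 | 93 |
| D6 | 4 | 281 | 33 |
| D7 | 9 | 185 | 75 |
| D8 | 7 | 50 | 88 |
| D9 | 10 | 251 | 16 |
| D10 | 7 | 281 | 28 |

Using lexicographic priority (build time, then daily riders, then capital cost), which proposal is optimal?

First minimize build time: best is 4, kept {D3, D6}.
Then maximize daily riders: best is 33, kept {D3, D6}.
Then minimize capital cost: best is 104, kept {D3}.

D3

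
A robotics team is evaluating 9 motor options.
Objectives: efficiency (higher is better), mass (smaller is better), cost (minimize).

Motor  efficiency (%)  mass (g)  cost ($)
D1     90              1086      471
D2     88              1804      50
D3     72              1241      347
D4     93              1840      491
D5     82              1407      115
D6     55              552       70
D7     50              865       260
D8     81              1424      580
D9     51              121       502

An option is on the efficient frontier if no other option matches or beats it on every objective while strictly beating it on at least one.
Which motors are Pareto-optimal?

D1, D2, D3, D4, D5, D6, D9

D1: not dominated.
D2: not dominated (best cost).
D3: not dominated.
D4: not dominated (best efficiency).
D5: not dominated.
D6: not dominated.
D7: dominated by D6 (efficiency 55≥50, mass 552≤865, cost 70≤260).
D8: dominated by D1 (efficiency 90≥81, mass 1086≤1424, cost 471≤580).
D9: not dominated (best mass).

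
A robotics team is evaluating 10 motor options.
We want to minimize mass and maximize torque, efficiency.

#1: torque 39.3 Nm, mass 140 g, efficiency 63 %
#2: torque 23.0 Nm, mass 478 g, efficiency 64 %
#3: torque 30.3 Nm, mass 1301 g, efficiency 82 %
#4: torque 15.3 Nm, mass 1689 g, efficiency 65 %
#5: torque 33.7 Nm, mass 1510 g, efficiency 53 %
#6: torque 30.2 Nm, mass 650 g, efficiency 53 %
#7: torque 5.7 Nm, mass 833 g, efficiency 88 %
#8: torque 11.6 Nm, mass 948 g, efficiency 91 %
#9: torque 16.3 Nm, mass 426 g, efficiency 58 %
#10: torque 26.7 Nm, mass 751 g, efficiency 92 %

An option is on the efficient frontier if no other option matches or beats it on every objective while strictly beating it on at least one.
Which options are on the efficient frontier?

#1, #2, #3, #10

#1: not dominated (best torque).
#2: not dominated.
#3: not dominated.
#4: dominated by #3 (torque 30.3≥15.3, mass 1301≤1689, efficiency 82≥65).
#5: dominated by #1 (torque 39.3≥33.7, mass 140≤1510, efficiency 63≥53).
#6: dominated by #1 (torque 39.3≥30.2, mass 140≤650, efficiency 63≥53).
#7: dominated by #10 (torque 26.7≥5.7, mass 751≤833, efficiency 92≥88).
#8: dominated by #10 (torque 26.7≥11.6, mass 751≤948, efficiency 92≥91).
#9: dominated by #1 (torque 39.3≥16.3, mass 140≤426, efficiency 63≥58).
#10: not dominated (best efficiency).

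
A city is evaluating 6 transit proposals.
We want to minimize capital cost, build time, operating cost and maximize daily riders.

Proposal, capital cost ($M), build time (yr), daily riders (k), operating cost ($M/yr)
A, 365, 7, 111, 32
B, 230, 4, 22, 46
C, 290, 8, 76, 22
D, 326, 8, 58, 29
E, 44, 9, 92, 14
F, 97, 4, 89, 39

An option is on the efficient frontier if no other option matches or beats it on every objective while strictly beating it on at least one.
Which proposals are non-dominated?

A: not dominated (best daily riders).
B: dominated by F (capital cost 97≤230, build time 4≤4, daily riders 89≥22, operating cost 39≤46).
C: not dominated.
D: dominated by C (capital cost 290≤326, build time 8≤8, daily riders 76≥58, operating cost 22≤29).
E: not dominated (best capital cost).
F: not dominated.

A, C, E, F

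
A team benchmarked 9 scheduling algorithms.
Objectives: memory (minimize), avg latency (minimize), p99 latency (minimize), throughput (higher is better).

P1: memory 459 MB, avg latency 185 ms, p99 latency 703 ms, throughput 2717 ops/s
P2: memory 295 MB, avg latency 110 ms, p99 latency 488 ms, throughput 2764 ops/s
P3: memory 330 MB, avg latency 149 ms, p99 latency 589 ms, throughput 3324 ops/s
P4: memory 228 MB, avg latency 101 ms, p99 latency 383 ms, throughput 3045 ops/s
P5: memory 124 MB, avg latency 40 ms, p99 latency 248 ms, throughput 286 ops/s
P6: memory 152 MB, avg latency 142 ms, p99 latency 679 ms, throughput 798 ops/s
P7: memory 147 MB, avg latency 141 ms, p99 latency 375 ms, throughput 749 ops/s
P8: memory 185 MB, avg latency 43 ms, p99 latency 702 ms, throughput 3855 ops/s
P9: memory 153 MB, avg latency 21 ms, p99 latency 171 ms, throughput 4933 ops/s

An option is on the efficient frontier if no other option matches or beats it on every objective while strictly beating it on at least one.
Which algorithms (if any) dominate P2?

P4: memory 228≤295, avg latency 101≤110, p99 latency 383≤488, throughput 3045≥2764 — dominates P2.
P9: memory 153≤295, avg latency 21≤110, p99 latency 171≤488, throughput 4933≥2764 — dominates P2.
Others (P1, P3, P5, P6, P7, P8) are each worse than P2 on at least one objective.

P4, P9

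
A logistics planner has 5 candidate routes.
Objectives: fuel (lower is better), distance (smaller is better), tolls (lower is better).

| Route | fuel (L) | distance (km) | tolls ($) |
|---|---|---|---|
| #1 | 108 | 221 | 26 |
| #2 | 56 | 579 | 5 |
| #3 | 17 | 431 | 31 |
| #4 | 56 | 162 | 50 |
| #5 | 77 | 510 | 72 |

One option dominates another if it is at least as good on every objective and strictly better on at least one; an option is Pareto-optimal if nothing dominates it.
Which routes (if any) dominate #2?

#1: worse on fuel (108 vs 56).
#3: worse on tolls (31 vs 5).
#4: worse on tolls (50 vs 5).
#5: worse on fuel (77 vs 56).
No option dominates #2.

none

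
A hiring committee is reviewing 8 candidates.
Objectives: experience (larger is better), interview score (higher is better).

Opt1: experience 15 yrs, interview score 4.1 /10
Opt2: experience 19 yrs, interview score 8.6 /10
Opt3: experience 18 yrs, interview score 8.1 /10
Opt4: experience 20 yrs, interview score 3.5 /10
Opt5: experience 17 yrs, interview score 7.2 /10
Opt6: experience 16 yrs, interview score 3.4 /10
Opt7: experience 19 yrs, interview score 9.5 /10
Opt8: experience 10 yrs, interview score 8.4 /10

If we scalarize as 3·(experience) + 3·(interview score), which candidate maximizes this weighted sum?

Opt7

Opt1: 3·15 + 3·4.1 = 57.3
Opt2: 3·19 + 3·8.6 = 82.8
Opt3: 3·18 + 3·8.1 = 78.3
Opt4: 3·20 + 3·3.5 = 70.5
Opt5: 3·17 + 3·7.2 = 72.6
Opt6: 3·16 + 3·3.4 = 58.2
Opt7: 3·19 + 3·9.5 = 85.5
Opt8: 3·10 + 3·8.4 = 55.2
Highest: Opt7 at 85.5.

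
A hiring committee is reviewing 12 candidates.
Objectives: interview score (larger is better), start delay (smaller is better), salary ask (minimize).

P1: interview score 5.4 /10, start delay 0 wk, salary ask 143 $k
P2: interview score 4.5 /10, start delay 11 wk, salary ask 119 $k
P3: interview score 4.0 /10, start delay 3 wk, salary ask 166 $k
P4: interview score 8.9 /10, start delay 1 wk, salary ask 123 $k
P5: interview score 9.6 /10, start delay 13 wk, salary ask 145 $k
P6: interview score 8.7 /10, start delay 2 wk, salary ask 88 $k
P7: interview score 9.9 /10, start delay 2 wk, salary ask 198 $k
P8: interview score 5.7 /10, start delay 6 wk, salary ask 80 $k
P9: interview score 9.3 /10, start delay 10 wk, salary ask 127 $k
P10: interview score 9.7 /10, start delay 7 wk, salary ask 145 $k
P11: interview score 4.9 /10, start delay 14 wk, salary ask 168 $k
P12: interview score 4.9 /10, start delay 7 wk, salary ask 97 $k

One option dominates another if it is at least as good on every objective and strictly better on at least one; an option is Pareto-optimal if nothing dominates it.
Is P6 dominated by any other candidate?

No

P1: worse on interview score (5.4 vs 8.7).
P2: worse on interview score (4.5 vs 8.7).
P3: worse on interview score (4.0 vs 8.7).
P4: worse on salary ask (123 vs 88).
P5: worse on start delay (13 vs 2).
P7: worse on salary ask (198 vs 88).
P8: worse on interview score (5.7 vs 8.7).
P9: worse on start delay (10 vs 2).
P10: worse on start delay (7 vs 2).
P11: worse on interview score (4.9 vs 8.7).
P12: worse on interview score (4.9 vs 8.7).
No option is at least as good as P6 on every objective and strictly better on one.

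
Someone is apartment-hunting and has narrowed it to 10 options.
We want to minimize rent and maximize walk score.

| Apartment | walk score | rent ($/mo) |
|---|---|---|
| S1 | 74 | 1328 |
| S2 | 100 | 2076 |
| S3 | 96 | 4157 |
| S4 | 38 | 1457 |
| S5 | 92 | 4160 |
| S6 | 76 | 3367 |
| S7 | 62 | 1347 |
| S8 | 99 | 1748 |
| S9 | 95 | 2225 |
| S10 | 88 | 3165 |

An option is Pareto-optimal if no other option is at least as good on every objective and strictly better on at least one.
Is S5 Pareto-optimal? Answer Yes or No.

S2 vs S5: walk score 100≥92, rent 2076≤4160 — S2 is at least as good on every objective and strictly better on at least one, so S2 dominates S5.

No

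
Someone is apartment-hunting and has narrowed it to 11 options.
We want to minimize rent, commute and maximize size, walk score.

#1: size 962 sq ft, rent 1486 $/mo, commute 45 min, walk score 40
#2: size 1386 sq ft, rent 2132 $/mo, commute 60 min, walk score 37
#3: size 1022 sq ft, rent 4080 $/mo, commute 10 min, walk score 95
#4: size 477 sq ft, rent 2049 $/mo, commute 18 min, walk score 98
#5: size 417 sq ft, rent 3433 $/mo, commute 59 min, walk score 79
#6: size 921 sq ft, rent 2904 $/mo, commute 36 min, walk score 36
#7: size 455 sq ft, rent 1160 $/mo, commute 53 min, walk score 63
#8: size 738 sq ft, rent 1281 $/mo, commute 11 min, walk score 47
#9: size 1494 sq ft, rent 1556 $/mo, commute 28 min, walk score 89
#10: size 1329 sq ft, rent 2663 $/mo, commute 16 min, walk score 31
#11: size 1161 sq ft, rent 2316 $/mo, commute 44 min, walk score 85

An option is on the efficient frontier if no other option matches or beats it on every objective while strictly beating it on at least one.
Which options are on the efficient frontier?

#1: not dominated.
#2: dominated by #9 (size 1494≥1386, rent 1556≤2132, commute 28≤60, walk score 89≥37).
#3: not dominated (best commute).
#4: not dominated (best walk score).
#5: dominated by #4 (size 477≥417, rent 2049≤3433, commute 18≤59, walk score 98≥79).
#6: dominated by #9 (size 1494≥921, rent 1556≤2904, commute 28≤36, walk score 89≥36).
#7: not dominated (best rent).
#8: not dominated.
#9: not dominated (best size).
#10: not dominated.
#11: dominated by #9 (size 1494≥1161, rent 1556≤2316, commute 28≤44, walk score 89≥85).

#1, #3, #4, #7, #8, #9, #10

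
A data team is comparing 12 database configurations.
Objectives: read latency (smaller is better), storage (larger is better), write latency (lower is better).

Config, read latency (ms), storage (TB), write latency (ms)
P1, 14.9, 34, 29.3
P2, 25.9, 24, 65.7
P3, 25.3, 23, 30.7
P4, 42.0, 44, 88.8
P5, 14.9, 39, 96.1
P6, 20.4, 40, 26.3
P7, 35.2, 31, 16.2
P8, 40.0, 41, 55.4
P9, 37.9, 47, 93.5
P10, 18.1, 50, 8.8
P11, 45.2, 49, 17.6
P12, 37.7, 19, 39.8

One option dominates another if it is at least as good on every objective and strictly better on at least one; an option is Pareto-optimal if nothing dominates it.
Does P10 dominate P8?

P10 vs P8: read latency 18.1≤40.0, storage 50≥41, write latency 8.8≤55.4 — P10 is at least as good on every objective with at least one strict improvement.

Yes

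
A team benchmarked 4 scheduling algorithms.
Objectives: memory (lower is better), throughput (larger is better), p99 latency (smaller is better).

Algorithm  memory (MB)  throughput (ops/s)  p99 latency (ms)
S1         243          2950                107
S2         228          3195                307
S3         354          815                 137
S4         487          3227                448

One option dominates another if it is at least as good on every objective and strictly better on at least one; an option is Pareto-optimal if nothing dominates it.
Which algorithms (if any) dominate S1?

S2: worse on p99 latency (307 vs 107).
S3: worse on memory (354 vs 243).
S4: worse on memory (487 vs 243).
No option dominates S1.

none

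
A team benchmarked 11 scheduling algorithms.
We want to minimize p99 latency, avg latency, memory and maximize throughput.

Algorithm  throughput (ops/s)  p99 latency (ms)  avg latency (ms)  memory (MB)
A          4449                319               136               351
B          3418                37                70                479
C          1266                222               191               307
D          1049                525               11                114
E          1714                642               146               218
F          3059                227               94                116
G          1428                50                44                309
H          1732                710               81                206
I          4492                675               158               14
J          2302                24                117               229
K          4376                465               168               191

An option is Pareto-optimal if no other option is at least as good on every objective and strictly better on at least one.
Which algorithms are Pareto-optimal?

A: not dominated.
B: not dominated.
C: dominated by J (throughput 2302≥1266, p99 latency 24≤222, avg latency 117≤191, memory 229≤307).
D: not dominated (best avg latency).
E: dominated by F (throughput 3059≥1714, p99 latency 227≤642, avg latency 94≤146, memory 116≤218).
F: not dominated.
G: not dominated.
H: not dominated.
I: not dominated (best throughput).
J: not dominated (best p99 latency).
K: not dominated.

A, B, D, F, G, H, I, J, K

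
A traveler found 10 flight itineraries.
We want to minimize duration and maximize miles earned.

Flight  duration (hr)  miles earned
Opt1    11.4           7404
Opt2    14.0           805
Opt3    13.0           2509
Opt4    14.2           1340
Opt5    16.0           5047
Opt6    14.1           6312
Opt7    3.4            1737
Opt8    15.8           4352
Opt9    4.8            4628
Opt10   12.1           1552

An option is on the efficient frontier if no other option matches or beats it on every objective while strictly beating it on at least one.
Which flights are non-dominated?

Opt1: not dominated (best miles earned).
Opt2: dominated by Opt1 (duration 11.4≤14.0, miles earned 7404≥805).
Opt3: dominated by Opt1 (duration 11.4≤13.0, miles earned 7404≥2509).
Opt4: dominated by Opt1 (duration 11.4≤14.2, miles earned 7404≥1340).
Opt5: dominated by Opt1 (duration 11.4≤16.0, miles earned 7404≥5047).
Opt6: dominated by Opt1 (duration 11.4≤14.1, miles earned 7404≥6312).
Opt7: not dominated (best duration).
Opt8: dominated by Opt1 (duration 11.4≤15.8, miles earned 7404≥4352).
Opt9: not dominated.
Opt10: dominated by Opt1 (duration 11.4≤12.1, miles earned 7404≥1552).

Opt1, Opt7, Opt9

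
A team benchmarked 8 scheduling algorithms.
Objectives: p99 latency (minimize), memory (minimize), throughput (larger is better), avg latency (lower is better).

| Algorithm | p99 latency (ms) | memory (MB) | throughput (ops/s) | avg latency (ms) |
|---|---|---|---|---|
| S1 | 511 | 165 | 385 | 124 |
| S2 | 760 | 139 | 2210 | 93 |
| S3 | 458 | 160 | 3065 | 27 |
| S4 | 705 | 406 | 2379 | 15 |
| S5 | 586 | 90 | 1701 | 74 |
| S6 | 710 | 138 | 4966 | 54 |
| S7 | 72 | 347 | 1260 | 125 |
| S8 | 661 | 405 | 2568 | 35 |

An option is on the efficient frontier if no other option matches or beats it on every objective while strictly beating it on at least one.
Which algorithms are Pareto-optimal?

S1: dominated by S3 (p99 latency 458≤511, memory 160≤165, throughput 3065≥385, avg latency 27≤124).
S2: dominated by S6 (p99 latency 710≤760, memory 138≤139, throughput 4966≥2210, avg latency 54≤93).
S3: not dominated.
S4: not dominated (best avg latency).
S5: not dominated (best memory).
S6: not dominated (best throughput).
S7: not dominated (best p99 latency).
S8: dominated by S3 (p99 latency 458≤661, memory 160≤405, throughput 3065≥2568, avg latency 27≤35).

S3, S4, S5, S6, S7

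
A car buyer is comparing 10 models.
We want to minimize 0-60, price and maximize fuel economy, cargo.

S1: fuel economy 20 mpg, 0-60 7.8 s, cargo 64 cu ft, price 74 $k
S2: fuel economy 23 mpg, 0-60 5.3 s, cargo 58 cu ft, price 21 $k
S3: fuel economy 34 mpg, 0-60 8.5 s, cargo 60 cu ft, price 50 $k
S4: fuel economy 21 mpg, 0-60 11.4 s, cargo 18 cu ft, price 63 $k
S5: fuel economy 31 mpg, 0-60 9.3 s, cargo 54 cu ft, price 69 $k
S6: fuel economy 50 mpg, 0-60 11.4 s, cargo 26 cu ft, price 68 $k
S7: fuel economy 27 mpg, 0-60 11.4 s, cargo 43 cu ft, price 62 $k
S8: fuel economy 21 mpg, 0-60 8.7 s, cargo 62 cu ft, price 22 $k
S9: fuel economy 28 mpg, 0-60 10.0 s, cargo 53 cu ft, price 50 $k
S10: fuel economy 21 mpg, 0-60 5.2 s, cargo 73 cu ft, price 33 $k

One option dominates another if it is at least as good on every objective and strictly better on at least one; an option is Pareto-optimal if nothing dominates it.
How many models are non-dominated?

S1: dominated by S10 (fuel economy 21≥20, 0-60 5.2≤7.8, cargo 73≥64, price 33≤74).
S2: not dominated (best price).
S3: not dominated.
S4: dominated by S2 (fuel economy 23≥21, 0-60 5.3≤11.4, cargo 58≥18, price 21≤63).
S5: dominated by S3 (fuel economy 34≥31, 0-60 8.5≤9.3, cargo 60≥54, price 50≤69).
S6: not dominated (best fuel economy).
S7: dominated by S3 (fuel economy 34≥27, 0-60 8.5≤11.4, cargo 60≥43, price 50≤62).
S8: not dominated.
S9: dominated by S3 (fuel economy 34≥28, 0-60 8.5≤10.0, cargo 60≥53, price 50≤50).
S10: not dominated (best 0-60).
Pareto-optimal: S2, S3, S6, S8, S10 → 5.

5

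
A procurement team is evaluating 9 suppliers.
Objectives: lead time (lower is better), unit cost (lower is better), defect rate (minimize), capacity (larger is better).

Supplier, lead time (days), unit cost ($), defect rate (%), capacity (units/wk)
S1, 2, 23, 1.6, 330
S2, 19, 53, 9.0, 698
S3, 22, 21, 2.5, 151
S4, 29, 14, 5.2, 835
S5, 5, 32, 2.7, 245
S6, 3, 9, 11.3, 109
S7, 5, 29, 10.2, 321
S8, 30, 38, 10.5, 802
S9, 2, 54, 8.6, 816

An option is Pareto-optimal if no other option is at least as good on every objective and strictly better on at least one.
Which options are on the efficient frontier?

S1: not dominated (best defect rate).
S2: not dominated.
S3: not dominated.
S4: not dominated (best capacity).
S5: dominated by S1 (lead time 2≤5, unit cost 23≤32, defect rate 1.6≤2.7, capacity 330≥245).
S6: not dominated (best unit cost).
S7: dominated by S1 (lead time 2≤5, unit cost 23≤29, defect rate 1.6≤10.2, capacity 330≥321).
S8: dominated by S4 (lead time 29≤30, unit cost 14≤38, defect rate 5.2≤10.5, capacity 835≥802).
S9: not dominated.

S1, S2, S3, S4, S6, S9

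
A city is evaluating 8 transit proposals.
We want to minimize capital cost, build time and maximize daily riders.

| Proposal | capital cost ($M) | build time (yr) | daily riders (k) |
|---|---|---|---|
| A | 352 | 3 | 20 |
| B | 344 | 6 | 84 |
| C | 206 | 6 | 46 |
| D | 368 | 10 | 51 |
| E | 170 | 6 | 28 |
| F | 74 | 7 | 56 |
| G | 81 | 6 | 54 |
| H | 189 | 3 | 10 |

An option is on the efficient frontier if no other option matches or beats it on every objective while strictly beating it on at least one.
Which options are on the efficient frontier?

A, B, F, G, H

A: not dominated.
B: not dominated (best daily riders).
C: dominated by G (capital cost 81≤206, build time 6≤6, daily riders 54≥46).
D: dominated by B (capital cost 344≤368, build time 6≤10, daily riders 84≥51).
E: dominated by G (capital cost 81≤170, build time 6≤6, daily riders 54≥28).
F: not dominated (best capital cost).
G: not dominated.
H: not dominated.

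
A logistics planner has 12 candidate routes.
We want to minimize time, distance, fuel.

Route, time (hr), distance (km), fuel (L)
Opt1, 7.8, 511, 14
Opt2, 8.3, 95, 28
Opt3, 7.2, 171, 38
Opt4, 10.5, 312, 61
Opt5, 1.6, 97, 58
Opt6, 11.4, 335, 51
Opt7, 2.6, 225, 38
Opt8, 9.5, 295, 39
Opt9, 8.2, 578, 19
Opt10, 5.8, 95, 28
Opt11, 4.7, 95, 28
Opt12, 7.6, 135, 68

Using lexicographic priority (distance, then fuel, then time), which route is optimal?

Opt11

First minimize distance: best is 95, kept {Opt2, Opt10, Opt11}.
Then minimize fuel: best is 28, kept {Opt2, Opt10, Opt11}.
Then minimize time: best is 4.7, kept {Opt11}.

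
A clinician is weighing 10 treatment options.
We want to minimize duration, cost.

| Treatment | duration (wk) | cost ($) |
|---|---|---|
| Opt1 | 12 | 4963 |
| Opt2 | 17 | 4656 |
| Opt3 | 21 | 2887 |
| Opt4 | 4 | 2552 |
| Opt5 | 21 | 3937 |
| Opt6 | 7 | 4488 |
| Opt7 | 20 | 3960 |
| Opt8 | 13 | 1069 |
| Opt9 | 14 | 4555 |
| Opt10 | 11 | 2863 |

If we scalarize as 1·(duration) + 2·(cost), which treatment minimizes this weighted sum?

Opt1: 1·12 + 2·4963 = 9938
Opt2: 1·17 + 2·4656 = 9329
Opt3: 1·21 + 2·2887 = 5795
Opt4: 1·4 + 2·2552 = 5108
Opt5: 1·21 + 2·3937 = 7895
Opt6: 1·7 + 2·4488 = 8983
Opt7: 1·20 + 2·3960 = 7940
Opt8: 1·13 + 2·1069 = 2151
Opt9: 1·14 + 2·4555 = 9124
Opt10: 1·11 + 2·2863 = 5737
Lowest: Opt8 at 2151.

Opt8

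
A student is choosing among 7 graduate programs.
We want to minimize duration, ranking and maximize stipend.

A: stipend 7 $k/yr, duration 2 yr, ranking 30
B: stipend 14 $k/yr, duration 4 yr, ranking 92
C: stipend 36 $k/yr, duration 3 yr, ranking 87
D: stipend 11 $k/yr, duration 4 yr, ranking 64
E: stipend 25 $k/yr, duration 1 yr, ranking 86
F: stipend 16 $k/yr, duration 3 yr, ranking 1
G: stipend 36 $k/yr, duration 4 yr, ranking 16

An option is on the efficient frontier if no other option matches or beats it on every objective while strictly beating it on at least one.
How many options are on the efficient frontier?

5

A: not dominated.
B: dominated by C (stipend 36≥14, duration 3≤4, ranking 87≤92).
C: not dominated.
D: dominated by F (stipend 16≥11, duration 3≤4, ranking 1≤64).
E: not dominated (best duration).
F: not dominated (best ranking).
G: not dominated.
Pareto-optimal: A, C, E, F, G → 5.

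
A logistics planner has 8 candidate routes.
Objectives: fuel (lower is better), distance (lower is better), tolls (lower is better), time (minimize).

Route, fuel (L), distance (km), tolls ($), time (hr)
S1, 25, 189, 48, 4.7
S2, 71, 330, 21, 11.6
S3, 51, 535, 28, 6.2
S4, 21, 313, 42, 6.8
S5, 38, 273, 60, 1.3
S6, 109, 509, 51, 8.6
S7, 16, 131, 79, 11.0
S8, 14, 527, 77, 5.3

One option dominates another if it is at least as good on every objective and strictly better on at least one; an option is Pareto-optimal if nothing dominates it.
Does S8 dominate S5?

S8 vs S5: S8 is worse on distance (527 vs 273), so it does not dominate S5.

No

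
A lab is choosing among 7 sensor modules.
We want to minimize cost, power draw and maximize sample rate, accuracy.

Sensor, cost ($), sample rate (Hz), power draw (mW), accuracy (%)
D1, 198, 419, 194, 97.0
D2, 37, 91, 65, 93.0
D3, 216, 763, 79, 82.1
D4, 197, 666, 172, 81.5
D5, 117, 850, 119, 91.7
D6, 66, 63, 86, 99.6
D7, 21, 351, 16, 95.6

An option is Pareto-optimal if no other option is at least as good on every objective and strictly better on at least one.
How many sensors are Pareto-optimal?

D1: not dominated.
D2: dominated by D7 (cost 21≤37, sample rate 351≥91, power draw 16≤65, accuracy 95.6≥93.0).
D3: not dominated.
D4: dominated by D5 (cost 117≤197, sample rate 850≥666, power draw 119≤172, accuracy 91.7≥81.5).
D5: not dominated (best sample rate).
D6: not dominated (best accuracy).
D7: not dominated (best cost).
Pareto-optimal: D1, D3, D5, D6, D7 → 5.

5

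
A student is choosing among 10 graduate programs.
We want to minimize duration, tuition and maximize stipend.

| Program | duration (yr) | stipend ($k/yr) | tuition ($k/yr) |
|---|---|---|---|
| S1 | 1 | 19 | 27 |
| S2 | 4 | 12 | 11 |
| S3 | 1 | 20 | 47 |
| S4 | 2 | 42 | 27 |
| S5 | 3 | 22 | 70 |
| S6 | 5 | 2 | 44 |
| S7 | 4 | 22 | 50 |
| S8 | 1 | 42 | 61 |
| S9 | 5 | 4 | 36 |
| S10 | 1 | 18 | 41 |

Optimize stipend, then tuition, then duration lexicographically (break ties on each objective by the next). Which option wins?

S4

First maximize stipend: best is 42, kept {S4, S8}.
Then minimize tuition: best is 27, kept {S4}.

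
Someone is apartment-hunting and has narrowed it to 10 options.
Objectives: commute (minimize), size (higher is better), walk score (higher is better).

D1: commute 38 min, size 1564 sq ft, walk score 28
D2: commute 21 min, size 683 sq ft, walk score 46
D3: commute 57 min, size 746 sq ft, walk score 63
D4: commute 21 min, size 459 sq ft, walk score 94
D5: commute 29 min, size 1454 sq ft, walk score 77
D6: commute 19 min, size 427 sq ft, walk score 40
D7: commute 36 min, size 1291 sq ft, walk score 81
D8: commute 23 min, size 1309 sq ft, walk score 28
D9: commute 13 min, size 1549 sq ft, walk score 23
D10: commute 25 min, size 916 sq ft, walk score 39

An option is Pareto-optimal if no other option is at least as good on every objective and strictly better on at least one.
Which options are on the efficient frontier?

D1: not dominated (best size).
D2: not dominated.
D3: dominated by D5 (commute 29≤57, size 1454≥746, walk score 77≥63).
D4: not dominated (best walk score).
D5: not dominated.
D6: not dominated.
D7: not dominated.
D8: not dominated.
D9: not dominated (best commute).
D10: not dominated.

D1, D2, D4, D5, D6, D7, D8, D9, D10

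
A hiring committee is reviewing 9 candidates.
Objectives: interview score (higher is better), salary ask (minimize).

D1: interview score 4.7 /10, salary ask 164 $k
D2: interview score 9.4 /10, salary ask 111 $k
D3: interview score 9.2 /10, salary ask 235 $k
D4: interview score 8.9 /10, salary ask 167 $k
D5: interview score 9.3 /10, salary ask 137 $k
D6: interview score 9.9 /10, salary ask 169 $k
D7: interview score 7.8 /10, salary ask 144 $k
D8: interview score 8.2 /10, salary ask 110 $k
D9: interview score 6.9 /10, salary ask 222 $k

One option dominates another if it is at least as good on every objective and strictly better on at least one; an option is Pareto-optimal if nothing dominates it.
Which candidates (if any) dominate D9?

D2, D4, D5, D6, D7, D8

D2: interview score 9.4≥6.9, salary ask 111≤222 — dominates D9.
D4: interview score 8.9≥6.9, salary ask 167≤222 — dominates D9.
D5: interview score 9.3≥6.9, salary ask 137≤222 — dominates D9.
D6: interview score 9.9≥6.9, salary ask 169≤222 — dominates D9.
D7: interview score 7.8≥6.9, salary ask 144≤222 — dominates D9.
D8: interview score 8.2≥6.9, salary ask 110≤222 — dominates D9.
Others (D1, D3) are each worse than D9 on at least one objective.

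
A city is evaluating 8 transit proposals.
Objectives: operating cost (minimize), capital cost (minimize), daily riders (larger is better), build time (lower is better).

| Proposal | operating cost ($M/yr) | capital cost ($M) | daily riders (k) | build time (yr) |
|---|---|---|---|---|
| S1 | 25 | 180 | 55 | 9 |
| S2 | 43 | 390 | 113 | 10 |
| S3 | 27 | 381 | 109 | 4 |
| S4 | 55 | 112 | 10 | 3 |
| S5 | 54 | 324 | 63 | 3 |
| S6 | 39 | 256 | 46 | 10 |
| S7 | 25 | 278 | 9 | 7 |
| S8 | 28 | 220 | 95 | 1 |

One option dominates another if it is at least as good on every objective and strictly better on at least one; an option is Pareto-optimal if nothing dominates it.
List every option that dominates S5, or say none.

S8

S8: operating cost 28≤54, capital cost 220≤324, daily riders 95≥63, build time 1≤3 — dominates S5.
Others (S1, S2, S3, S4, S6, S7) are each worse than S5 on at least one objective.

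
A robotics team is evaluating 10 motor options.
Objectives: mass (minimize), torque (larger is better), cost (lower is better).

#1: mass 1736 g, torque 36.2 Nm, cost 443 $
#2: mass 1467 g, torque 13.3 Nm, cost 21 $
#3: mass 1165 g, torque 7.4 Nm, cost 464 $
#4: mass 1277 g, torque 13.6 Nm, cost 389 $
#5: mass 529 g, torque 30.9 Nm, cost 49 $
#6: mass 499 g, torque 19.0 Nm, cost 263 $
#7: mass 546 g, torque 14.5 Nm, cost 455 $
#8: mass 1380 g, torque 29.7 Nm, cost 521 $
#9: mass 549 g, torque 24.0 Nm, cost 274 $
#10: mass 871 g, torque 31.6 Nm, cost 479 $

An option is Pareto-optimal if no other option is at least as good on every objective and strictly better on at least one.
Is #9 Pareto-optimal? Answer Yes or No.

#5 vs #9: mass 529≤549, torque 30.9≥24.0, cost 49≤274 — #5 is at least as good on every objective and strictly better on at least one, so #5 dominates #9.

No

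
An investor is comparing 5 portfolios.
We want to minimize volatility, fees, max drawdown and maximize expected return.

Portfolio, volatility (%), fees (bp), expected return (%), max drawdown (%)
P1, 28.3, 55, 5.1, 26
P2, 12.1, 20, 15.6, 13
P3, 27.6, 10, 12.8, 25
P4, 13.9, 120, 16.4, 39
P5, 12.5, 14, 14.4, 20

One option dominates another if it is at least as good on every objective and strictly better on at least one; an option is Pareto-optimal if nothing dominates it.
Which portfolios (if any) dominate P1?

P2: volatility 12.1≤28.3, fees 20≤55, expected return 15.6≥5.1, max drawdown 13≤26 — dominates P1.
P3: volatility 27.6≤28.3, fees 10≤55, expected return 12.8≥5.1, max drawdown 25≤26 — dominates P1.
P5: volatility 12.5≤28.3, fees 14≤55, expected return 14.4≥5.1, max drawdown 20≤26 — dominates P1.
Others (P4) are each worse than P1 on at least one objective.

P2, P3, P5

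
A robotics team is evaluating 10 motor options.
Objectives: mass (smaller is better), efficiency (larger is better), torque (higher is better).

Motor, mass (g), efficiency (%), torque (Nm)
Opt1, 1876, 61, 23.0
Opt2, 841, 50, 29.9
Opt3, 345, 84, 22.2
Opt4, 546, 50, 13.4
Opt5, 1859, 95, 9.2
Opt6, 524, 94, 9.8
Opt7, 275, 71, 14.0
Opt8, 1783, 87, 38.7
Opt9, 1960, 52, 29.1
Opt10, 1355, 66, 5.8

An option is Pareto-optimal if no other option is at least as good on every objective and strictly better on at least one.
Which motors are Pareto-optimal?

Opt2, Opt3, Opt5, Opt6, Opt7, Opt8

Opt1: dominated by Opt8 (mass 1783≤1876, efficiency 87≥61, torque 38.7≥23.0).
Opt2: not dominated.
Opt3: not dominated.
Opt4: dominated by Opt3 (mass 345≤546, efficiency 84≥50, torque 22.2≥13.4).
Opt5: not dominated (best efficiency).
Opt6: not dominated.
Opt7: not dominated (best mass).
Opt8: not dominated (best torque).
Opt9: dominated by Opt8 (mass 1783≤1960, efficiency 87≥52, torque 38.7≥29.1).
Opt10: dominated by Opt3 (mass 345≤1355, efficiency 84≥66, torque 22.2≥5.8).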